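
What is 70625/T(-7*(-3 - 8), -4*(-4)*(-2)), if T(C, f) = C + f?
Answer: 14125/9 ≈ 1569.4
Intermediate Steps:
70625/T(-7*(-3 - 8), -4*(-4)*(-2)) = 70625/(-7*(-3 - 8) - 4*(-4)*(-2)) = 70625/(-7*(-11) + 16*(-2)) = 70625/(77 - 32) = 70625/45 = 70625*(1/45) = 14125/9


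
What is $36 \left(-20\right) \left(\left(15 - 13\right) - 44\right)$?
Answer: $30240$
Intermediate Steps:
$36 \left(-20\right) \left(\left(15 - 13\right) - 44\right) = - 720 \left(\left(15 - 13\right) - 44\right) = - 720 \left(2 - 44\right) = \left(-720\right) \left(-42\right) = 30240$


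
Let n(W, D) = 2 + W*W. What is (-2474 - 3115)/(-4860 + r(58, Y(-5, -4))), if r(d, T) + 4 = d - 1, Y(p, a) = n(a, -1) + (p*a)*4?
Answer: 243/209 ≈ 1.1627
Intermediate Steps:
n(W, D) = 2 + W²
Y(p, a) = 2 + a² + 4*a*p (Y(p, a) = (2 + a²) + (p*a)*4 = (2 + a²) + (a*p)*4 = (2 + a²) + 4*a*p = 2 + a² + 4*a*p)
r(d, T) = -5 + d (r(d, T) = -4 + (d - 1) = -4 + (-1 + d) = -5 + d)
(-2474 - 3115)/(-4860 + r(58, Y(-5, -4))) = (-2474 - 3115)/(-4860 + (-5 + 58)) = -5589/(-4860 + 53) = -5589/(-4807) = -5589*(-1/4807) = 243/209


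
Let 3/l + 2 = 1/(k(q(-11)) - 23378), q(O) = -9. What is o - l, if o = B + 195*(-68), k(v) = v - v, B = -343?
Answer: -635965337/46757 ≈ -13602.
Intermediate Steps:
k(v) = 0
l = -70134/46757 (l = 3/(-2 + 1/(0 - 23378)) = 3/(-2 + 1/(-23378)) = 3/(-2 - 1/23378) = 3/(-46757/23378) = 3*(-23378/46757) = -70134/46757 ≈ -1.5000)
o = -13603 (o = -343 + 195*(-68) = -343 - 13260 = -13603)
o - l = -13603 - 1*(-70134/46757) = -13603 + 70134/46757 = -635965337/46757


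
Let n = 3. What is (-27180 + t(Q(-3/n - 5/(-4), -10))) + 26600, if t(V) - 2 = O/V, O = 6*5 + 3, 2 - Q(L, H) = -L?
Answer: -1690/3 ≈ -563.33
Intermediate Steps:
Q(L, H) = 2 + L (Q(L, H) = 2 - (-1)*L = 2 + L)
O = 33 (O = 30 + 3 = 33)
t(V) = 2 + 33/V
(-27180 + t(Q(-3/n - 5/(-4), -10))) + 26600 = (-27180 + (2 + 33/(2 + (-3/3 - 5/(-4))))) + 26600 = (-27180 + (2 + 33/(2 + (-3*⅓ - 5*(-¼))))) + 26600 = (-27180 + (2 + 33/(2 + (-1 + 5/4)))) + 26600 = (-27180 + (2 + 33/(2 + ¼))) + 26600 = (-27180 + (2 + 33/(9/4))) + 26600 = (-27180 + (2 + 33*(4/9))) + 26600 = (-27180 + (2 + 44/3)) + 26600 = (-27180 + 50/3) + 26600 = -81490/3 + 26600 = -1690/3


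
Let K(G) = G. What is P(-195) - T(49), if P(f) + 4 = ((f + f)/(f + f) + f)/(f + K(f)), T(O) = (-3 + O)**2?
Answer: -413303/195 ≈ -2119.5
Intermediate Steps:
P(f) = -4 + (1 + f)/(2*f) (P(f) = -4 + ((f + f)/(f + f) + f)/(f + f) = -4 + ((2*f)/((2*f)) + f)/((2*f)) = -4 + ((2*f)*(1/(2*f)) + f)*(1/(2*f)) = -4 + (1 + f)*(1/(2*f)) = -4 + (1 + f)/(2*f))
P(-195) - T(49) = (1/2)*(1 - 7*(-195))/(-195) - (-3 + 49)**2 = (1/2)*(-1/195)*(1 + 1365) - 1*46**2 = (1/2)*(-1/195)*1366 - 1*2116 = -683/195 - 2116 = -413303/195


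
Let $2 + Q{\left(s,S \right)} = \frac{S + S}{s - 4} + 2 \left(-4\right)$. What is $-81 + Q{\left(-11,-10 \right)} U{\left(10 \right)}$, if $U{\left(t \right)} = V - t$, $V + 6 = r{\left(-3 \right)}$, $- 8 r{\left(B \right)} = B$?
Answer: $\frac{653}{12} \approx 54.417$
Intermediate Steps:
$r{\left(B \right)} = - \frac{B}{8}$
$V = - \frac{45}{8}$ ($V = -6 - - \frac{3}{8} = -6 + \frac{3}{8} = - \frac{45}{8} \approx -5.625$)
$Q{\left(s,S \right)} = -10 + \frac{2 S}{-4 + s}$ ($Q{\left(s,S \right)} = -2 + \left(\frac{S + S}{s - 4} + 2 \left(-4\right)\right) = -2 + \left(\frac{2 S}{-4 + s} - 8\right) = -2 + \left(-8 + \frac{2 S}{-4 + s}\right) = -10 + \frac{2 S}{-4 + s}$)
$U{\left(t \right)} = - \frac{45}{8} - t$
$-81 + Q{\left(-11,-10 \right)} U{\left(10 \right)} = -81 + \frac{2 \left(20 - 10 - -55\right)}{-4 - 11} \left(- \frac{45}{8} - 10\right) = -81 + \frac{2 \left(20 - 10 + 55\right)}{-15} \left(- \frac{45}{8} - 10\right) = -81 + 2 \left(- \frac{1}{15}\right) 65 \left(- \frac{125}{8}\right) = -81 - - \frac{1625}{12} = -81 + \frac{1625}{12} = \frac{653}{12}$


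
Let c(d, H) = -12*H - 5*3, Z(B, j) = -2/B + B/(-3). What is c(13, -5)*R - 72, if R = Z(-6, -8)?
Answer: 33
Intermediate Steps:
Z(B, j) = -2/B - B/3 (Z(B, j) = -2/B + B*(-1/3) = -2/B - B/3)
R = 7/3 (R = -2/(-6) - 1/3*(-6) = -2*(-1/6) + 2 = 1/3 + 2 = 7/3 ≈ 2.3333)
c(d, H) = -15 - 12*H (c(d, H) = -12*H - 15 = -15 - 12*H)
c(13, -5)*R - 72 = (-15 - 12*(-5))*(7/3) - 72 = (-15 + 60)*(7/3) - 72 = 45*(7/3) - 72 = 105 - 72 = 33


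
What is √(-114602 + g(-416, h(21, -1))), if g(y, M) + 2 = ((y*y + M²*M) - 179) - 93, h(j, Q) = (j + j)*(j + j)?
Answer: 2*√1372272481 ≈ 74088.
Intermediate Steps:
h(j, Q) = 4*j² (h(j, Q) = (2*j)*(2*j) = 4*j²)
g(y, M) = -274 + M³ + y² (g(y, M) = -2 + (((y*y + M²*M) - 179) - 93) = -2 + (((y² + M³) - 179) - 93) = -2 + (((M³ + y²) - 179) - 93) = -2 + ((-179 + M³ + y²) - 93) = -2 + (-272 + M³ + y²) = -274 + M³ + y²)
√(-114602 + g(-416, h(21, -1))) = √(-114602 + (-274 + (4*21²)³ + (-416)²)) = √(-114602 + (-274 + (4*441)³ + 173056)) = √(-114602 + (-274 + 1764³ + 173056)) = √(-114602 + (-274 + 5489031744 + 173056)) = √(-114602 + 5489204526) = √5489089924 = 2*√1372272481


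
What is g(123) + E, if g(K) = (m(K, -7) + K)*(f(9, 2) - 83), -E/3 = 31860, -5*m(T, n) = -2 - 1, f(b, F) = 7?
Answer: -524868/5 ≈ -1.0497e+5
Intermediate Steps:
m(T, n) = 3/5 (m(T, n) = -(-2 - 1)/5 = -1/5*(-3) = 3/5)
E = -95580 (E = -3*31860 = -95580)
g(K) = -228/5 - 76*K (g(K) = (3/5 + K)*(7 - 83) = (3/5 + K)*(-76) = -228/5 - 76*K)
g(123) + E = (-228/5 - 76*123) - 95580 = (-228/5 - 9348) - 95580 = -46968/5 - 95580 = -524868/5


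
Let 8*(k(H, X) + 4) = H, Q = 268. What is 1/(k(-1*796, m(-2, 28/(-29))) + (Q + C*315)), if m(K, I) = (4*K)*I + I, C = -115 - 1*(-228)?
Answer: 2/71519 ≈ 2.7965e-5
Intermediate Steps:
C = 113 (C = -115 + 228 = 113)
m(K, I) = I + 4*I*K (m(K, I) = 4*I*K + I = I + 4*I*K)
k(H, X) = -4 + H/8
1/(k(-1*796, m(-2, 28/(-29))) + (Q + C*315)) = 1/((-4 + (-1*796)/8) + (268 + 113*315)) = 1/((-4 + (⅛)*(-796)) + (268 + 35595)) = 1/((-4 - 199/2) + 35863) = 1/(-207/2 + 35863) = 1/(71519/2) = 2/71519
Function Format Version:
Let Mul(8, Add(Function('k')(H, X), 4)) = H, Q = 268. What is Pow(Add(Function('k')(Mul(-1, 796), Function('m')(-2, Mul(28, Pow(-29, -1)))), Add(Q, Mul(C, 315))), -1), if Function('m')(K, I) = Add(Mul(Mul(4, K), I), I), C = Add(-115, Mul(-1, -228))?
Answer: Rational(2, 71519) ≈ 2.7965e-5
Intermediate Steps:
C = 113 (C = Add(-115, 228) = 113)
Function('m')(K, I) = Add(I, Mul(4, I, K)) (Function('m')(K, I) = Add(Mul(4, I, K), I) = Add(I, Mul(4, I, K)))
Function('k')(H, X) = Add(-4, Mul(Rational(1, 8), H))
Pow(Add(Function('k')(Mul(-1, 796), Function('m')(-2, Mul(28, Pow(-29, -1)))), Add(Q, Mul(C, 315))), -1) = Pow(Add(Add(-4, Mul(Rational(1, 8), Mul(-1, 796))), Add(268, Mul(113, 315))), -1) = Pow(Add(Add(-4, Mul(Rational(1, 8), -796)), Add(268, 35595)), -1) = Pow(Add(Add(-4, Rational(-199, 2)), 35863), -1) = Pow(Add(Rational(-207, 2), 35863), -1) = Pow(Rational(71519, 2), -1) = Rational(2, 71519)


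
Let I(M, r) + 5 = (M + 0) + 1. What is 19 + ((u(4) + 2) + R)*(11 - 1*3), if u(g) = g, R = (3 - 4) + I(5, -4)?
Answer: 67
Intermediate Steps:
I(M, r) = -4 + M (I(M, r) = -5 + ((M + 0) + 1) = -5 + (M + 1) = -5 + (1 + M) = -4 + M)
R = 0 (R = (3 - 4) + (-4 + 5) = -1 + 1 = 0)
19 + ((u(4) + 2) + R)*(11 - 1*3) = 19 + ((4 + 2) + 0)*(11 - 1*3) = 19 + (6 + 0)*(11 - 3) = 19 + 6*8 = 19 + 48 = 67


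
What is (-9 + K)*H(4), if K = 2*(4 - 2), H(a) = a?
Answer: -20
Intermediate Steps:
K = 4 (K = 2*2 = 4)
(-9 + K)*H(4) = (-9 + 4)*4 = -5*4 = -20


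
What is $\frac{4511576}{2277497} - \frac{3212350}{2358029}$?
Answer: $\frac{3322309555754}{5370403973413} \approx 0.61863$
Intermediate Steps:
$\frac{4511576}{2277497} - \frac{3212350}{2358029} = \frac{3322309555754}{5370403973413}$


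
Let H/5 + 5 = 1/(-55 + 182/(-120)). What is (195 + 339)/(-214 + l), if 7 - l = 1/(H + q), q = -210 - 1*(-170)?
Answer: -58930905/22842307 ≈ -2.5799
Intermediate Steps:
q = -40 (q = -210 + 170 = -40)
H = -85075/3391 (H = -25 + 5/(-55 + 182/(-120)) = -25 + 5/(-55 + 182*(-1/120)) = -25 + 5/(-55 - 91/60) = -25 + 5/(-3391/60) = -25 + 5*(-60/3391) = -25 - 300/3391 = -85075/3391 ≈ -25.088)
l = 1548396/220715 (l = 7 - 1/(-85075/3391 - 40) = 7 - 1/(-220715/3391) = 7 - 1*(-3391/220715) = 7 + 3391/220715 = 1548396/220715 ≈ 7.0154)
(195 + 339)/(-214 + l) = (195 + 339)/(-214 + 1548396/220715) = 534/(-45684614/220715) = 534*(-220715/45684614) = -58930905/22842307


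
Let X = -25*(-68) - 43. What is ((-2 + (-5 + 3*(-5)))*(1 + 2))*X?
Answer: -109362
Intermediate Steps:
X = 1657 (X = 1700 - 43 = 1657)
((-2 + (-5 + 3*(-5)))*(1 + 2))*X = ((-2 + (-5 + 3*(-5)))*(1 + 2))*1657 = ((-2 + (-5 - 15))*3)*1657 = ((-2 - 20)*3)*1657 = -22*3*1657 = -66*1657 = -109362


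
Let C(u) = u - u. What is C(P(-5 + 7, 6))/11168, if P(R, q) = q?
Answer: 0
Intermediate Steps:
C(u) = 0
C(P(-5 + 7, 6))/11168 = 0/11168 = 0*(1/11168) = 0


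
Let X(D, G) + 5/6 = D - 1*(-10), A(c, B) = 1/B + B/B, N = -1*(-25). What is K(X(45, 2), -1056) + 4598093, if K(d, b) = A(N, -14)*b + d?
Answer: 193080997/42 ≈ 4.5972e+6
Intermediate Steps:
N = 25
A(c, B) = 1 + 1/B (A(c, B) = 1/B + 1 = 1 + 1/B)
X(D, G) = 55/6 + D (X(D, G) = -⅚ + (D - 1*(-10)) = -⅚ + (D + 10) = -⅚ + (10 + D) = 55/6 + D)
K(d, b) = d + 13*b/14 (K(d, b) = ((1 - 14)/(-14))*b + d = (-1/14*(-13))*b + d = 13*b/14 + d = d + 13*b/14)
K(X(45, 2), -1056) + 4598093 = ((55/6 + 45) + (13/14)*(-1056)) + 4598093 = (325/6 - 6864/7) + 4598093 = -38909/42 + 4598093 = 193080997/42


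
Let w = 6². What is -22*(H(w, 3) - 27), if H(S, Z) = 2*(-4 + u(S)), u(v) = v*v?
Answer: -56254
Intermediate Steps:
u(v) = v²
w = 36
H(S, Z) = -8 + 2*S² (H(S, Z) = 2*(-4 + S²) = -8 + 2*S²)
-22*(H(w, 3) - 27) = -22*((-8 + 2*36²) - 27) = -22*((-8 + 2*1296) - 27) = -22*((-8 + 2592) - 27) = -22*(2584 - 27) = -22*2557 = -56254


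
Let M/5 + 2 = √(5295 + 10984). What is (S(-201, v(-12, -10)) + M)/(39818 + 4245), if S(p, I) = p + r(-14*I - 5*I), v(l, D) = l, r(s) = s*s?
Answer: 51773/44063 + 5*√16279/44063 ≈ 1.1895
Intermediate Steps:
r(s) = s²
S(p, I) = p + 361*I² (S(p, I) = p + (-14*I - 5*I)² = p + (-19*I)² = p + 361*I²)
M = -10 + 5*√16279 (M = -10 + 5*√(5295 + 10984) = -10 + 5*√16279 ≈ 627.95)
(S(-201, v(-12, -10)) + M)/(39818 + 4245) = ((-201 + 361*(-12)²) + (-10 + 5*√16279))/(39818 + 4245) = ((-201 + 361*144) + (-10 + 5*√16279))/44063 = ((-201 + 51984) + (-10 + 5*√16279))*(1/44063) = (51783 + (-10 + 5*√16279))*(1/44063) = (51773 + 5*√16279)*(1/44063) = 51773/44063 + 5*√16279/44063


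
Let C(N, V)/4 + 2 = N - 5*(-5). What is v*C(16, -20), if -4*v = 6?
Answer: -234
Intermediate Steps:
v = -3/2 (v = -1/4*6 = -3/2 ≈ -1.5000)
C(N, V) = 92 + 4*N (C(N, V) = -8 + 4*(N - 5*(-5)) = -8 + 4*(N + 25) = -8 + 4*(25 + N) = -8 + (100 + 4*N) = 92 + 4*N)
v*C(16, -20) = -3*(92 + 4*16)/2 = -3*(92 + 64)/2 = -3/2*156 = -234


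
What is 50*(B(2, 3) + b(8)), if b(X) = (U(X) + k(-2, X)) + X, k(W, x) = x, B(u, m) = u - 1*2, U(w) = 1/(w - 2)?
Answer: 2425/3 ≈ 808.33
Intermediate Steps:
U(w) = 1/(-2 + w)
B(u, m) = -2 + u (B(u, m) = u - 2 = -2 + u)
b(X) = 1/(-2 + X) + 2*X (b(X) = (1/(-2 + X) + X) + X = (X + 1/(-2 + X)) + X = 1/(-2 + X) + 2*X)
50*(B(2, 3) + b(8)) = 50*((-2 + 2) + (1 + 2*8*(-2 + 8))/(-2 + 8)) = 50*(0 + (1 + 2*8*6)/6) = 50*(0 + (1 + 96)/6) = 50*(0 + (⅙)*97) = 50*(0 + 97/6) = 50*(97/6) = 2425/3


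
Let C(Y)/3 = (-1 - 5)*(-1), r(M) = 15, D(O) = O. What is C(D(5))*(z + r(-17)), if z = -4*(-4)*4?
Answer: 1422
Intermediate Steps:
z = 64 (z = 16*4 = 64)
C(Y) = 18 (C(Y) = 3*((-1 - 5)*(-1)) = 3*(-6*(-1)) = 3*6 = 18)
C(D(5))*(z + r(-17)) = 18*(64 + 15) = 18*79 = 1422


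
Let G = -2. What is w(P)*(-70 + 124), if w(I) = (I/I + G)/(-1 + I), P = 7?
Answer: -9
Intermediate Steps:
w(I) = -1/(-1 + I) (w(I) = (I/I - 2)/(-1 + I) = (1 - 2)/(-1 + I) = -1/(-1 + I))
w(P)*(-70 + 124) = (-1/(-1 + 7))*(-70 + 124) = -1/6*54 = -9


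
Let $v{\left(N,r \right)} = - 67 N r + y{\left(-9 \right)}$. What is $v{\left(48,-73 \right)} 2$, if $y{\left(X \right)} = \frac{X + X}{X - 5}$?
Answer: $\frac{3286770}{7} \approx 4.6954 \cdot 10^{5}$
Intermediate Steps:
$y{\left(X \right)} = \frac{2 X}{-5 + X}$
$v{\left(N,r \right)} = \frac{9}{7} - 67 N r$ ($v{\left(N,r \right)} = - 67 N r + 2 \left(-9\right) \frac{1}{-5 - 9} = - 67 N r + 2 \left(-9\right) \frac{1}{-14} = - 67 N r + 2 \left(-9\right) \left(- \frac{1}{14}\right) = - 67 N r + \frac{9}{7} = \frac{9}{7} - 67 N r$)
$v{\left(48,-73 \right)} 2 = \left(\frac{9}{7} - 3216 \left(-73\right)\right) 2 = \left(\frac{9}{7} + 234768\right) 2 = \frac{1643385}{7} \cdot 2 = \frac{3286770}{7}$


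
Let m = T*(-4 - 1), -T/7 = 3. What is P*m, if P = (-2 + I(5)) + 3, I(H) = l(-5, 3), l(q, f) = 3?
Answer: 420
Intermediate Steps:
T = -21 (T = -7*3 = -21)
I(H) = 3
P = 4 (P = (-2 + 3) + 3 = 1 + 3 = 4)
m = 105 (m = -21*(-4 - 1) = -21*(-5) = 105)
P*m = 4*105 = 420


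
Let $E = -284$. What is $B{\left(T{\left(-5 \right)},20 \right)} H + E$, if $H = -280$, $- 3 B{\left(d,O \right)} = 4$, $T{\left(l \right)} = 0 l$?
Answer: $\frac{268}{3} \approx 89.333$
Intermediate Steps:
$T{\left(l \right)} = 0$
$B{\left(d,O \right)} = - \frac{4}{3}$ ($B{\left(d,O \right)} = \left(- \frac{1}{3}\right) 4 = - \frac{4}{3}$)
$B{\left(T{\left(-5 \right)},20 \right)} H + E = \left(- \frac{4}{3}\right) \left(-280\right) - 284 = \frac{1120}{3} - 284 = \frac{268}{3}$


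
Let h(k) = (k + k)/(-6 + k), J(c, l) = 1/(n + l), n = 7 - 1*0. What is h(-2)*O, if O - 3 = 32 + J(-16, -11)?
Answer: 139/8 ≈ 17.375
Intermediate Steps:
n = 7 (n = 7 + 0 = 7)
J(c, l) = 1/(7 + l)
h(k) = 2*k/(-6 + k) (h(k) = (2*k)/(-6 + k) = 2*k/(-6 + k))
O = 139/4 (O = 3 + (32 + 1/(7 - 11)) = 3 + (32 + 1/(-4)) = 3 + (32 - 1/4) = 3 + 127/4 = 139/4 ≈ 34.750)
h(-2)*O = (2*(-2)/(-6 - 2))*(139/4) = (2*(-2)/(-8))*(139/4) = (2*(-2)*(-1/8))*(139/4) = (1/2)*(139/4) = 139/8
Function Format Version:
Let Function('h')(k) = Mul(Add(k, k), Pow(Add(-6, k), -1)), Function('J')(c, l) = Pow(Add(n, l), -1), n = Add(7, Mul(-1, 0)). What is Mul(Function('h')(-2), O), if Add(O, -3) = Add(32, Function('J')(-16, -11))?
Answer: Rational(139, 8) ≈ 17.375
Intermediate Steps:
n = 7 (n = Add(7, 0) = 7)
Function('J')(c, l) = Pow(Add(7, l), -1)
Function('h')(k) = Mul(2, k, Pow(Add(-6, k), -1)) (Function('h')(k) = Mul(Mul(2, k), Pow(Add(-6, k), -1)) = Mul(2, k, Pow(Add(-6, k), -1)))
O = Rational(139, 4) (O = Add(3, Add(32, Pow(Add(7, -11), -1))) = Add(3, Add(32, Pow(-4, -1))) = Add(3, Add(32, Rational(-1, 4))) = Add(3, Rational(127, 4)) = Rational(139, 4) ≈ 34.750)
Mul(Function('h')(-2), O) = Mul(Mul(2, -2, Pow(Add(-6, -2), -1)), Rational(139, 4)) = Mul(Mul(2, -2, Pow(-8, -1)), Rational(139, 4)) = Mul(Mul(2, -2, Rational(-1, 8)), Rational(139, 4)) = Mul(Rational(1, 2), Rational(139, 4)) = Rational(139, 8)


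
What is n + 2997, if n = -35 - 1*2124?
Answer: 838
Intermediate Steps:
n = -2159 (n = -35 - 2124 = -2159)
n + 2997 = -2159 + 2997 = 838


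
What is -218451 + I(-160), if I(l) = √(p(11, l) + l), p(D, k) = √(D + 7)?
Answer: -218451 + I*√(160 - 3*√2) ≈ -2.1845e+5 + 12.48*I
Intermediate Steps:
p(D, k) = √(7 + D)
I(l) = √(l + 3*√2) (I(l) = √(√(7 + 11) + l) = √(√18 + l) = √(3*√2 + l) = √(l + 3*√2))
-218451 + I(-160) = -218451 + √(-160 + 3*√2)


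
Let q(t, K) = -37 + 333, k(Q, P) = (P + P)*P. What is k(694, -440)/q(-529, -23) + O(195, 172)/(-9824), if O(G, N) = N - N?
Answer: 48400/37 ≈ 1308.1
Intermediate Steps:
k(Q, P) = 2*P**2 (k(Q, P) = (2*P)*P = 2*P**2)
O(G, N) = 0
q(t, K) = 296
k(694, -440)/q(-529, -23) + O(195, 172)/(-9824) = (2*(-440)**2)/296 + 0/(-9824) = (2*193600)*(1/296) + 0*(-1/9824) = 387200*(1/296) + 0 = 48400/37 + 0 = 48400/37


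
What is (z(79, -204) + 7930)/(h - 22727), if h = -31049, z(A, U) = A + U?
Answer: -7805/53776 ≈ -0.14514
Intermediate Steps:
(z(79, -204) + 7930)/(h - 22727) = ((79 - 204) + 7930)/(-31049 - 22727) = (-125 + 7930)/(-53776) = 7805*(-1/53776) = -7805/53776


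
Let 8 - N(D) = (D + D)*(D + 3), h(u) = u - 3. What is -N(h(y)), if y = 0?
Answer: -8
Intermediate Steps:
h(u) = -3 + u
N(D) = 8 - 2*D*(3 + D) (N(D) = 8 - (D + D)*(D + 3) = 8 - 2*D*(3 + D))
-N(h(y)) = -(8 - 6*(-3 + 0) - 2*(-3 + 0)**2) = -(8 - 6*(-3) - 2*(-3)**2) = -(8 + 18 - 2*9) = -(8 + 18 - 18) = -1*8 = -8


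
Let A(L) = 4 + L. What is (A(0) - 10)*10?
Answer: -60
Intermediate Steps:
(A(0) - 10)*10 = ((4 + 0) - 10)*10 = (4 - 10)*10 = -6*10 = -60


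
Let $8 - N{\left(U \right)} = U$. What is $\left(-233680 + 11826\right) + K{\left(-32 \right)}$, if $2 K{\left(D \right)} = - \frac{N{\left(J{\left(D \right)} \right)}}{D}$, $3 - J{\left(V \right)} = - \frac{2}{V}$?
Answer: $- \frac{227178415}{1024} \approx -2.2185 \cdot 10^{5}$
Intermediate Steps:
$J{\left(V \right)} = 3 + \frac{2}{V}$ ($J{\left(V \right)} = 3 - - \frac{2}{V} = 3 + \frac{2}{V}$)
$N{\left(U \right)} = 8 - U$
$K{\left(D \right)} = - \frac{5 - \frac{2}{D}}{2 D}$ ($K{\left(D \right)} = \frac{\left(-1\right) \frac{8 - \left(3 + \frac{2}{D}\right)}{D}}{2} = \frac{\left(-1\right) \frac{5 - \frac{2}{D}}{D}}{2} = \frac{\left(-1\right) \frac{1}{D} \left(5 - \frac{2}{D}\right)}{2} = - \frac{5 - \frac{2}{D}}{2 D}$)
$\left(-233680 + 11826\right) + K{\left(-32 \right)} = \left(-233680 + 11826\right) + \frac{2 - -160}{2 \cdot 1024} = -221854 + \frac{1}{2} \cdot \frac{1}{1024} \left(2 + 160\right) = -221854 + \frac{1}{2} \cdot \frac{1}{1024} \cdot 162 = -221854 + \frac{81}{1024} = - \frac{227178415}{1024}$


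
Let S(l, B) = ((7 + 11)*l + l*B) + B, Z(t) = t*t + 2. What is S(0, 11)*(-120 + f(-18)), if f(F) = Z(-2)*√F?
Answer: -1320 + 198*I*√2 ≈ -1320.0 + 280.01*I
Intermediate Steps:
Z(t) = 2 + t² (Z(t) = t² + 2 = 2 + t²)
S(l, B) = B + 18*l + B*l (S(l, B) = (18*l + B*l) + B = B + 18*l + B*l)
f(F) = 6*√F (f(F) = (2 + (-2)²)*√F = (2 + 4)*√F = 6*√F)
S(0, 11)*(-120 + f(-18)) = (11 + 18*0 + 11*0)*(-120 + 6*√(-18)) = (11 + 0 + 0)*(-120 + 6*(3*I*√2)) = 11*(-120 + 18*I*√2) = -1320 + 198*I*√2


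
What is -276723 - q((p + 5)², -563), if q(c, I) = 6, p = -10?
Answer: -276729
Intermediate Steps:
-276723 - q((p + 5)², -563) = -276723 - 1*6 = -276723 - 6 = -276729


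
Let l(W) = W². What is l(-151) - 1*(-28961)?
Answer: 51762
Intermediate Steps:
l(-151) - 1*(-28961) = (-151)² - 1*(-28961) = 22801 + 28961 = 51762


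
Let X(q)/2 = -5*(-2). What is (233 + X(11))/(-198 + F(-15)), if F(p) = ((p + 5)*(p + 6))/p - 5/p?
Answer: -759/611 ≈ -1.2422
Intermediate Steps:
X(q) = 20 (X(q) = 2*(-5*(-2)) = 2*10 = 20)
F(p) = -5/p + (5 + p)*(6 + p)/p (F(p) = ((5 + p)*(6 + p))/p - 5/p = (5 + p)*(6 + p)/p - 5/p = -5/p + (5 + p)*(6 + p)/p)
(233 + X(11))/(-198 + F(-15)) = (233 + 20)/(-198 + (11 - 15 + 25/(-15))) = 253/(-198 + (11 - 15 + 25*(-1/15))) = 253/(-198 + (11 - 15 - 5/3)) = 253/(-198 - 17/3) = 253/(-611/3) = 253*(-3/611) = -759/611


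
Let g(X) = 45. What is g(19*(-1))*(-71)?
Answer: -3195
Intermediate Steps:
g(19*(-1))*(-71) = 45*(-71) = -3195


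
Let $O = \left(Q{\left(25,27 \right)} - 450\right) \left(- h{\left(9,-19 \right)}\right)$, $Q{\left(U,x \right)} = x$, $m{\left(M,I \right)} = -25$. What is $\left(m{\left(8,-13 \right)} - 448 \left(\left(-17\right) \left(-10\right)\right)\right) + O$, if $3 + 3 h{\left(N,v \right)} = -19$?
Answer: $-79287$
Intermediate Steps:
$h{\left(N,v \right)} = - \frac{22}{3}$ ($h{\left(N,v \right)} = -1 + \frac{1}{3} \left(-19\right) = -1 - \frac{19}{3} = - \frac{22}{3}$)
$O = -3102$ ($O = \left(27 - 450\right) \left(\left(-1\right) \left(- \frac{22}{3}\right)\right) = \left(-423\right) \frac{22}{3} = -3102$)
$\left(m{\left(8,-13 \right)} - 448 \left(\left(-17\right) \left(-10\right)\right)\right) + O = \left(-25 - 448 \left(\left(-17\right) \left(-10\right)\right)\right) - 3102 = \left(-25 - 76160\right) - 3102 = -76185 - 3102 = -79287$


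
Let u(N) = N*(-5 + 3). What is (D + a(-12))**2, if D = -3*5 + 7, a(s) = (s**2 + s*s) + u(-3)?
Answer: 81796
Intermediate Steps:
u(N) = -2*N (u(N) = N*(-2) = -2*N)
a(s) = 6 + 2*s**2 (a(s) = (s**2 + s*s) - 2*(-3) = (s**2 + s**2) + 6 = 2*s**2 + 6 = 6 + 2*s**2)
D = -8 (D = -15 + 7 = -8)
(D + a(-12))**2 = (-8 + (6 + 2*(-12)**2))**2 = (-8 + (6 + 2*144))**2 = (-8 + (6 + 288))**2 = (-8 + 294)**2 = 286**2 = 81796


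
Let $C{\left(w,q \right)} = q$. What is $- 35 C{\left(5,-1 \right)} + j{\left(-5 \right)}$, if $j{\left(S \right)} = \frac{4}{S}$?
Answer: $\frac{171}{5} \approx 34.2$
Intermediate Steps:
$- 35 C{\left(5,-1 \right)} + j{\left(-5 \right)} = \left(-35\right) \left(-1\right) + \frac{4}{-5} = 35 + 4 \left(- \frac{1}{5}\right) = 35 - \frac{4}{5} = \frac{171}{5}$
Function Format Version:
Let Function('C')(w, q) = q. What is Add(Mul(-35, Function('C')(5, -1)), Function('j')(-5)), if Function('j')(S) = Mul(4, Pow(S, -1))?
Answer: Rational(171, 5) ≈ 34.200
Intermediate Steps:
Add(Mul(-35, Function('C')(5, -1)), Function('j')(-5)) = Add(Mul(-35, -1), Mul(4, Pow(-5, -1))) = Add(35, Mul(4, Rational(-1, 5))) = Add(35, Rational(-4, 5)) = Rational(171, 5)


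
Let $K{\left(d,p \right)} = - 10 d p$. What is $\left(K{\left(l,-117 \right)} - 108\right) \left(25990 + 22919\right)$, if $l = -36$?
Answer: $-2065329252$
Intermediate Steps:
$K{\left(d,p \right)} = - 10 d p$
$\left(K{\left(l,-117 \right)} - 108\right) \left(25990 + 22919\right) = \left(\left(-10\right) \left(-36\right) \left(-117\right) - 108\right) \left(25990 + 22919\right) = \left(-42120 - 108\right) 48909 = \left(-42228\right) 48909 = -2065329252$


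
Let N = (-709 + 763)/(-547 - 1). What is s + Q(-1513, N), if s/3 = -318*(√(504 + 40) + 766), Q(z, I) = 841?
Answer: -729923 - 3816*√34 ≈ -7.5217e+5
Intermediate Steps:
N = -27/274 (N = 54/(-548) = 54*(-1/548) = -27/274 ≈ -0.098540)
s = -730764 - 3816*√34 (s = 3*(-318*(√(504 + 40) + 766)) = 3*(-318*(√544 + 766)) = 3*(-318*(4*√34 + 766)) = 3*(-318*(766 + 4*√34)) = 3*(-243588 - 1272*√34) = -730764 - 3816*√34 ≈ -7.5302e+5)
s + Q(-1513, N) = (-730764 - 3816*√34) + 841 = -729923 - 3816*√34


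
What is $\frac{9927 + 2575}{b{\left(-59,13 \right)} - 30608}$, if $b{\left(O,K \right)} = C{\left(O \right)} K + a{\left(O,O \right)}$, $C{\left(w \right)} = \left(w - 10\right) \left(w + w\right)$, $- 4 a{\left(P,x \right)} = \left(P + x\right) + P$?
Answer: $\frac{1064}{6407} \approx 0.16607$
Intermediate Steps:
$a{\left(P,x \right)} = - \frac{P}{2} - \frac{x}{4}$ ($a{\left(P,x \right)} = - \frac{\left(P + x\right) + P}{4} = - \frac{x + 2 P}{4} = - \frac{P}{2} - \frac{x}{4}$)
$C{\left(w \right)} = 2 w \left(-10 + w\right)$ ($C{\left(w \right)} = \left(-10 + w\right) 2 w = 2 w \left(-10 + w\right)$)
$b{\left(O,K \right)} = - \frac{3 O}{4} + 2 K O \left(-10 + O\right)$ ($b{\left(O,K \right)} = 2 O \left(-10 + O\right) K - \frac{3 O}{4} = 2 K O \left(-10 + O\right) - \frac{3 O}{4} = - \frac{3 O}{4} + 2 K O \left(-10 + O\right)$)
$\frac{9927 + 2575}{b{\left(-59,13 \right)} - 30608} = \frac{9927 + 2575}{\frac{1}{4} \left(-59\right) \left(-3 + 8 \cdot 13 \left(-10 - 59\right)\right) - 30608} = \frac{12502}{\frac{1}{4} \left(-59\right) \left(-3 + 8 \cdot 13 \left(-69\right)\right) - 30608} = \frac{12502}{\frac{1}{4} \left(-59\right) \left(-3 - 7176\right) - 30608} = \frac{12502}{\frac{1}{4} \left(-59\right) \left(-7179\right) - 30608} = \frac{12502}{\frac{423561}{4} - 30608} = \frac{12502}{\frac{301129}{4}} = 12502 \cdot \frac{4}{301129} = \frac{1064}{6407}$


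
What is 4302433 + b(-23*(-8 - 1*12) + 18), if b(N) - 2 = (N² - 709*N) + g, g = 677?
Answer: 4192694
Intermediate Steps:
b(N) = 679 + N² - 709*N (b(N) = 2 + ((N² - 709*N) + 677) = 2 + (677 + N² - 709*N) = 679 + N² - 709*N)
4302433 + b(-23*(-8 - 1*12) + 18) = 4302433 + (679 + (-23*(-8 - 1*12) + 18)² - 709*(-23*(-8 - 1*12) + 18)) = 4302433 + (679 + (-23*(-8 - 12) + 18)² - 709*(-23*(-8 - 12) + 18)) = 4302433 + (679 + (-23*(-20) + 18)² - 709*(-23*(-20) + 18)) = 4302433 + (679 + (460 + 18)² - 709*(460 + 18)) = 4302433 + (679 + 478² - 709*478) = 4302433 + (679 + 228484 - 338902) = 4302433 - 109739 = 4192694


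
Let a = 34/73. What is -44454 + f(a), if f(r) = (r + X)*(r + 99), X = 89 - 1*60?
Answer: -221276955/5329 ≈ -41523.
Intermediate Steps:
X = 29 (X = 89 - 60 = 29)
a = 34/73 (a = 34*(1/73) = 34/73 ≈ 0.46575)
f(r) = (29 + r)*(99 + r) (f(r) = (r + 29)*(r + 99) = (29 + r)*(99 + r))
-44454 + f(a) = -44454 + (2871 + (34/73)² + 128*(34/73)) = -44454 + (2871 + 1156/5329 + 4352/73) = -44454 + 15618411/5329 = -221276955/5329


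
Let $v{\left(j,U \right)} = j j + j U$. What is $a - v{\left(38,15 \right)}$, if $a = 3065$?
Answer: $1051$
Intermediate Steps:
$v{\left(j,U \right)} = j^{2} + U j$
$a - v{\left(38,15 \right)} = 3065 - 38 \left(15 + 38\right) = 3065 - 38 \cdot 53 = 3065 - 2014 = 1051$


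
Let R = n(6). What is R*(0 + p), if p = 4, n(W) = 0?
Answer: 0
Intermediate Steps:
R = 0
R*(0 + p) = 0*(0 + 4) = 0*4 = 0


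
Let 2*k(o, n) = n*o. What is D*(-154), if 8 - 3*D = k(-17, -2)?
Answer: 462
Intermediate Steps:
k(o, n) = n*o/2 (k(o, n) = (n*o)/2 = n*o/2)
D = -3 (D = 8/3 - (-2)*(-17)/6 = 8/3 - 1/3*17 = 8/3 - 17/3 = -3)
D*(-154) = -3*(-154) = 462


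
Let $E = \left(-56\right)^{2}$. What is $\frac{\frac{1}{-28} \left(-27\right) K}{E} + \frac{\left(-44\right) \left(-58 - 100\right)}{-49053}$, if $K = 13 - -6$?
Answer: $- \frac{585277027}{4307245824} \approx -0.13588$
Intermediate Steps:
$E = 3136$
$K = 19$ ($K = 13 + 6 = 19$)
$\frac{\frac{1}{-28} \left(-27\right) K}{E} + \frac{\left(-44\right) \left(-58 - 100\right)}{-49053} = \frac{\frac{1}{-28} \left(-27\right) 19}{3136} + \frac{\left(-44\right) \left(-58 - 100\right)}{-49053} = \left(- \frac{1}{28}\right) \left(-27\right) 19 \cdot \frac{1}{3136} + \left(-44\right) \left(-158\right) \left(- \frac{1}{49053}\right) = \frac{27}{28} \cdot 19 \cdot \frac{1}{3136} + 6952 \left(- \frac{1}{49053}\right) = \frac{513}{28} \cdot \frac{1}{3136} - \frac{6952}{49053} = \frac{513}{87808} - \frac{6952}{49053} = - \frac{585277027}{4307245824}$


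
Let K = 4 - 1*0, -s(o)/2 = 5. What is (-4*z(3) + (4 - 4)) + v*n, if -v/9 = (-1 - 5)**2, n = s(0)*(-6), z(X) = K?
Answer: -19456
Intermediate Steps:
s(o) = -10 (s(o) = -2*5 = -10)
K = 4 (K = 4 + 0 = 4)
z(X) = 4
n = 60 (n = -10*(-6) = 60)
v = -324 (v = -9*(-1 - 5)**2 = -9*(-6)**2 = -9*36 = -324)
(-4*z(3) + (4 - 4)) + v*n = (-4*4 + (4 - 4)) - 324*60 = (-16 + 0) - 19440 = -16 - 19440 = -19456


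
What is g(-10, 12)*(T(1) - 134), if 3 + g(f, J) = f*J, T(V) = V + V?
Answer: 16236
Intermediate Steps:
T(V) = 2*V
g(f, J) = -3 + J*f (g(f, J) = -3 + f*J = -3 + J*f)
g(-10, 12)*(T(1) - 134) = (-3 + 12*(-10))*(2*1 - 134) = (-3 - 120)*(2 - 134) = -123*(-132) = 16236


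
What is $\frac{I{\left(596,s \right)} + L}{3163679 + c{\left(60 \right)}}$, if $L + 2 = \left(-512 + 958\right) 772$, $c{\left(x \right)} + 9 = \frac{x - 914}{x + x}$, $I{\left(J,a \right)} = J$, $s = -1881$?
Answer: $\frac{20694360}{189819773} \approx 0.10902$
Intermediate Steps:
$c{\left(x \right)} = -9 + \frac{-914 + x}{2 x}$ ($c{\left(x \right)} = -9 + \frac{x - 914}{x + x} = -9 + \frac{-914 + x}{2 x}$)
$L = 344310$ ($L = -2 + \left(-512 + 958\right) 772 = -2 + 446 \cdot 772 = -2 + 344312 = 344310$)
$\frac{I{\left(596,s \right)} + L}{3163679 + c{\left(60 \right)}} = \frac{596 + 344310}{3163679 - \left(\frac{17}{2} + \frac{457}{60}\right)} = \frac{344906}{3163679 - \frac{967}{60}} = \frac{344906}{\frac{189819773}{60}} = 344906 \cdot \frac{60}{189819773} = \frac{20694360}{189819773}$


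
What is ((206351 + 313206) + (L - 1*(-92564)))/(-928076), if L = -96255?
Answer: -257933/464038 ≈ -0.55584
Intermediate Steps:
((206351 + 313206) + (L - 1*(-92564)))/(-928076) = ((206351 + 313206) + (-96255 - 1*(-92564)))/(-928076) = (519557 + (-96255 + 92564))*(-1/928076) = (519557 - 3691)*(-1/928076) = 515866*(-1/928076) = -257933/464038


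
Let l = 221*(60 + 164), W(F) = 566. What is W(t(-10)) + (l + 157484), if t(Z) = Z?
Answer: 207554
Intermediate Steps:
l = 49504 (l = 221*224 = 49504)
W(t(-10)) + (l + 157484) = 566 + (49504 + 157484) = 566 + 206988 = 207554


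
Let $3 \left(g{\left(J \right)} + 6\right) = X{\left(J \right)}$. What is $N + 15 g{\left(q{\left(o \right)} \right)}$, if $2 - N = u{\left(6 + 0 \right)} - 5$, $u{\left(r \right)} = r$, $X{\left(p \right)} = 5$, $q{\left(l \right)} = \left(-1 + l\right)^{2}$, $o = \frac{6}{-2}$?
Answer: $-64$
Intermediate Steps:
$o = -3$ ($o = 6 \left(- \frac{1}{2}\right) = -3$)
$g{\left(J \right)} = - \frac{13}{3}$ ($g{\left(J \right)} = -6 + \frac{1}{3} \cdot 5 = -6 + \frac{5}{3} = - \frac{13}{3}$)
$N = 1$ ($N = 2 - \left(\left(6 + 0\right) - 5\right) = 2 - \left(6 - 5\right) = 2 - 1 = 1$)
$N + 15 g{\left(q{\left(o \right)} \right)} = 1 + 15 \left(- \frac{13}{3}\right) = 1 - 65 = -64$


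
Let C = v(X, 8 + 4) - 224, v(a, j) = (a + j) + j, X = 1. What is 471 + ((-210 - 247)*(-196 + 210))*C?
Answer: 1273673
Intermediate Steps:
v(a, j) = a + 2*j
C = -199 (C = (1 + 2*(8 + 4)) - 224 = (1 + 2*12) - 224 = (1 + 24) - 224 = 25 - 224 = -199)
471 + ((-210 - 247)*(-196 + 210))*C = 471 + ((-210 - 247)*(-196 + 210))*(-199) = 471 - 457*14*(-199) = 471 - 6398*(-199) = 471 + 1273202 = 1273673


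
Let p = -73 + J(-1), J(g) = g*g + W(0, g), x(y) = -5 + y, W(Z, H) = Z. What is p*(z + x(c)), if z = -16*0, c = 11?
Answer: -432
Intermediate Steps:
J(g) = g² (J(g) = g*g + 0 = g² + 0 = g²)
z = 0
p = -72 (p = -73 + (-1)² = -73 + 1 = -72)
p*(z + x(c)) = -72*(0 + (-5 + 11)) = -72*(0 + 6) = -72*6 = -432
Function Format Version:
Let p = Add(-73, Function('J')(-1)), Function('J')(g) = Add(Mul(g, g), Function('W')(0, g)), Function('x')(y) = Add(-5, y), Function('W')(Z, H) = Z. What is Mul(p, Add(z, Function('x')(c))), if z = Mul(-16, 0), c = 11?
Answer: -432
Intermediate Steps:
Function('J')(g) = Pow(g, 2) (Function('J')(g) = Add(Mul(g, g), 0) = Add(Pow(g, 2), 0) = Pow(g, 2))
z = 0
p = -72 (p = Add(-73, Pow(-1, 2)) = Add(-73, 1) = -72)
Mul(p, Add(z, Function('x')(c))) = Mul(-72, Add(0, Add(-5, 11))) = Mul(-72, Add(0, 6)) = Mul(-72, 6) = -432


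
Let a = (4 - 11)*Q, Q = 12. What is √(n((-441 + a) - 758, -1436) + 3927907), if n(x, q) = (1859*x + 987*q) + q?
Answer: √124042 ≈ 352.20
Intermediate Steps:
a = -84 (a = (4 - 11)*12 = -7*12 = -84)
n(x, q) = 988*q + 1859*x (n(x, q) = (987*q + 1859*x) + q = 988*q + 1859*x)
√(n((-441 + a) - 758, -1436) + 3927907) = √((988*(-1436) + 1859*((-441 - 84) - 758)) + 3927907) = √((-1418768 + 1859*(-525 - 758)) + 3927907) = √((-1418768 + 1859*(-1283)) + 3927907) = √((-1418768 - 2385097) + 3927907) = √(-3803865 + 3927907) = √124042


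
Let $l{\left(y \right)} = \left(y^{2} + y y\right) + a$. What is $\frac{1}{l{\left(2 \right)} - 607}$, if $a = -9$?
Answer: $- \frac{1}{608} \approx -0.0016447$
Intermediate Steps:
$l{\left(y \right)} = -9 + 2 y^{2}$ ($l{\left(y \right)} = \left(y^{2} + y y\right) - 9 = \left(y^{2} + y^{2}\right) - 9 = 2 y^{2} - 9 = -9 + 2 y^{2}$)
$\frac{1}{l{\left(2 \right)} - 607} = \frac{1}{\left(-9 + 2 \cdot 2^{2}\right) - 607} = \frac{1}{\left(-9 + 2 \cdot 4\right) - 607} = \frac{1}{\left(-9 + 8\right) - 607} = \frac{1}{-1 - 607} = \frac{1}{-608} = - \frac{1}{608}$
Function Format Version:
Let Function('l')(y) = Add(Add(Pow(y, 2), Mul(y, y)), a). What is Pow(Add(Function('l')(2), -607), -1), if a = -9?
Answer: Rational(-1, 608) ≈ -0.0016447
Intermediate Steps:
Function('l')(y) = Add(-9, Mul(2, Pow(y, 2))) (Function('l')(y) = Add(Add(Pow(y, 2), Mul(y, y)), -9) = Add(Add(Pow(y, 2), Pow(y, 2)), -9) = Add(Mul(2, Pow(y, 2)), -9) = Add(-9, Mul(2, Pow(y, 2))))
Pow(Add(Function('l')(2), -607), -1) = Pow(Add(Add(-9, Mul(2, Pow(2, 2))), -607), -1) = Pow(Add(Add(-9, Mul(2, 4)), -607), -1) = Pow(Add(Add(-9, 8), -607), -1) = Pow(Add(-1, -607), -1) = Pow(-608, -1) = Rational(-1, 608)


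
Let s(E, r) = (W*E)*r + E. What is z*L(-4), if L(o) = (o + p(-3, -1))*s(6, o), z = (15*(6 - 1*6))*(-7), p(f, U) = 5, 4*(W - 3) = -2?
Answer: 0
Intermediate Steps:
W = 5/2 (W = 3 + (1/4)*(-2) = 3 - 1/2 = 5/2 ≈ 2.5000)
s(E, r) = E + 5*E*r/2 (s(E, r) = (5*E/2)*r + E = 5*E*r/2 + E = E + 5*E*r/2)
z = 0 (z = (15*(6 - 6))*(-7) = (15*0)*(-7) = 0*(-7) = 0)
L(o) = (5 + o)*(6 + 15*o) (L(o) = (o + 5)*((1/2)*6*(2 + 5*o)) = (5 + o)*(6 + 15*o))
z*L(-4) = 0*(3*(2 + 5*(-4))*(5 - 4)) = 0*(3*(2 - 20)*1) = 0*(3*(-18)*1) = 0*(-54) = 0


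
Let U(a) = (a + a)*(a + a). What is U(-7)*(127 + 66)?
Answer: 37828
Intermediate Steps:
U(a) = 4*a² (U(a) = (2*a)*(2*a) = 4*a²)
U(-7)*(127 + 66) = (4*(-7)²)*(127 + 66) = (4*49)*193 = 196*193 = 37828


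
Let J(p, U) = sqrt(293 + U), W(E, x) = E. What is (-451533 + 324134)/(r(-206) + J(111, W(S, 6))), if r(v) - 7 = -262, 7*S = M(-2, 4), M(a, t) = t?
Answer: 15160481/30208 + 127399*sqrt(14385)/453120 ≈ 535.59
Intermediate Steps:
S = 4/7 (S = (1/7)*4 = 4/7 ≈ 0.57143)
r(v) = -255 (r(v) = 7 - 262 = -255)
(-451533 + 324134)/(r(-206) + J(111, W(S, 6))) = (-451533 + 324134)/(-255 + sqrt(293 + 4/7)) = -127399/(-255 + sqrt(2055/7)) = -127399/(-255 + sqrt(14385)/7)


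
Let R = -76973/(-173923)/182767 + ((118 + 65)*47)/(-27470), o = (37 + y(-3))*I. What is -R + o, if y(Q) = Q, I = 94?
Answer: 214693760706136627/67169189563790 ≈ 3196.3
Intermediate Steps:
o = 3196 (o = (37 - 3)*94 = 34*94 = 3196)
R = -21030860263787/67169189563790 (R = -76973*(-1/173923)*(1/182767) + (183*47)*(-1/27470) = (76973/173923)*(1/182767) + 8601*(-1/27470) = 5921/2445183457 - 8601/27470 = -21030860263787/67169189563790 ≈ -0.31310)
-R + o = -1*(-21030860263787/67169189563790) + 3196 = 21030860263787/67169189563790 + 3196 = 214693760706136627/67169189563790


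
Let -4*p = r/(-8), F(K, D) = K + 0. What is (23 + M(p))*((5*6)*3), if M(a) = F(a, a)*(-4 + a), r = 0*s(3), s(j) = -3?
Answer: 2070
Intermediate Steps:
F(K, D) = K
r = 0 (r = 0*(-3) = 0)
p = 0 (p = -0/(-8) = -0*(-1)/8 = -1/4*0 = 0)
M(a) = a*(-4 + a)
(23 + M(p))*((5*6)*3) = (23 + 0*(-4 + 0))*((5*6)*3) = (23 + 0*(-4))*(30*3) = (23 + 0)*90 = 23*90 = 2070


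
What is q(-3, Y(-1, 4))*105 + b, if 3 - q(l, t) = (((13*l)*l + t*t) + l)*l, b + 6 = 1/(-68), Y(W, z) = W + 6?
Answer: 2998391/68 ≈ 44094.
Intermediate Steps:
Y(W, z) = 6 + W
b = -409/68 (b = -6 + 1/(-68) = -6 - 1/68 = -409/68 ≈ -6.0147)
q(l, t) = 3 - l*(l + t**2 + 13*l**2) (q(l, t) = 3 - (((13*l)*l + t*t) + l)*l = 3 - ((13*l**2 + t**2) + l)*l = 3 - ((t**2 + 13*l**2) + l)*l = 3 - (l + t**2 + 13*l**2)*l = 3 - l*(l + t**2 + 13*l**2))
q(-3, Y(-1, 4))*105 + b = (3 - 1*(-3)**2 - 13*(-3)**3 - 1*(-3)*(6 - 1)**2)*105 - 409/68 = (3 - 1*9 - 13*(-27) - 1*(-3)*5**2)*105 - 409/68 = (3 - 9 + 351 - 1*(-3)*25)*105 - 409/68 = (3 - 9 + 351 + 75)*105 - 409/68 = 420*105 - 409/68 = 44100 - 409/68 = 2998391/68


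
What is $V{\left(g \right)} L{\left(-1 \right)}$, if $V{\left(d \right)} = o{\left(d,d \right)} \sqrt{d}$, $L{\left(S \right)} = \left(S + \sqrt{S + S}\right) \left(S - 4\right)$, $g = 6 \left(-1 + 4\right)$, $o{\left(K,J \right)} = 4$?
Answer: $- 120 i + 60 \sqrt{2} \approx 84.853 - 120.0 i$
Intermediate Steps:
$g = 18$ ($g = 6 \cdot 3 = 18$)
$L{\left(S \right)} = \left(-4 + S\right) \left(S + \sqrt{2} \sqrt{S}\right)$ ($L{\left(S \right)} = \left(S + \sqrt{2 S}\right) \left(-4 + S\right) = \left(S + \sqrt{2} \sqrt{S}\right) \left(-4 + S\right) = \left(-4 + S\right) \left(S + \sqrt{2} \sqrt{S}\right)$)
$V{\left(d \right)} = 4 \sqrt{d}$
$V{\left(g \right)} L{\left(-1 \right)} = 4 \sqrt{18} \left(\left(-1\right)^{2} - -4 + \sqrt{2} \left(-1\right)^{\frac{3}{2}} - 4 \sqrt{2} \sqrt{-1}\right) = 4 \cdot 3 \sqrt{2} \left(1 + 4 + \sqrt{2} \left(- i\right) - 4 \sqrt{2} i\right) = 12 \sqrt{2} \left(1 + 4 - i \sqrt{2} - 4 i \sqrt{2}\right) = 12 \sqrt{2} \left(5 - 5 i \sqrt{2}\right)$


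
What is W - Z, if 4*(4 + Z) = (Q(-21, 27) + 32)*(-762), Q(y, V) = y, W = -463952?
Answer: -923705/2 ≈ -4.6185e+5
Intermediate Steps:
Z = -4199/2 (Z = -4 + ((-21 + 32)*(-762))/4 = -4 + (11*(-762))/4 = -4 + (1/4)*(-8382) = -4 - 4191/2 = -4199/2 ≈ -2099.5)
W - Z = -463952 - 1*(-4199/2) = -463952 + 4199/2 = -923705/2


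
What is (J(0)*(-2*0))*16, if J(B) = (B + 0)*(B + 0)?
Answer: 0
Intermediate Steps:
J(B) = B² (J(B) = B*B = B²)
(J(0)*(-2*0))*16 = (0²*(-2*0))*16 = (0*0)*16 = 0*16 = 0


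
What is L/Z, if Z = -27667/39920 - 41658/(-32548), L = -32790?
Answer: -10651144221600/190620461 ≈ -55876.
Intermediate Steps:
Z = 190620461/324829040 (Z = -27667*1/39920 - 41658*(-1/32548) = -27667/39920 + 20829/16274 = 190620461/324829040 ≈ 0.58683)
L/Z = -32790/190620461/324829040 = -32790*324829040/190620461 = -10651144221600/190620461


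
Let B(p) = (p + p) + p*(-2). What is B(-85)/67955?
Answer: 0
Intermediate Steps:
B(p) = 0 (B(p) = 2*p - 2*p = 0)
B(-85)/67955 = 0/67955 = 0*(1/67955) = 0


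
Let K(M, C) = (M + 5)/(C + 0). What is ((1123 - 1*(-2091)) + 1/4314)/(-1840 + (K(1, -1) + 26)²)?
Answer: -13865197/6212160 ≈ -2.2319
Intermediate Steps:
K(M, C) = (5 + M)/C
((1123 - 1*(-2091)) + 1/4314)/(-1840 + (K(1, -1) + 26)²) = ((1123 - 1*(-2091)) + 1/4314)/(-1840 + ((5 + 1)/(-1) + 26)²) = ((1123 + 2091) + 1/4314)/(-1840 + (-1*6 + 26)²) = (3214 + 1/4314)/(-1840 + (-6 + 26)²) = 13865197/(4314*(-1840 + 20²)) = 13865197/(4314*(-1840 + 400)) = (13865197/4314)/(-1440) = (13865197/4314)*(-1/1440) = -13865197/6212160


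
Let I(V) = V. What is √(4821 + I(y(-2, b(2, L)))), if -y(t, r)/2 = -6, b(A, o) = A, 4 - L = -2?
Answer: 3*√537 ≈ 69.520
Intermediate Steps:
L = 6 (L = 4 - 1*(-2) = 4 + 2 = 6)
y(t, r) = 12 (y(t, r) = -2*(-6) = 12)
√(4821 + I(y(-2, b(2, L)))) = √(4821 + 12) = √4833 = 3*√537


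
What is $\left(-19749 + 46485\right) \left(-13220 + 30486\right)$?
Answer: $461623776$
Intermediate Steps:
$\left(-19749 + 46485\right) \left(-13220 + 30486\right) = 26736 \cdot 17266 = 461623776$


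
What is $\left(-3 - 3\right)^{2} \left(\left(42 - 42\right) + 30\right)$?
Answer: $1080$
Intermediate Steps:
$\left(-3 - 3\right)^{2} \left(\left(42 - 42\right) + 30\right) = \left(-6\right)^{2} \left(\left(42 - 42\right) + 30\right) = 36 \left(0 + 30\right) = 36 \cdot 30 = 1080$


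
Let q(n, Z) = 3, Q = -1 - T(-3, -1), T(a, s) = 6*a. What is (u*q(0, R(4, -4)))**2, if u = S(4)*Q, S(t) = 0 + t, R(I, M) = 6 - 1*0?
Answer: 41616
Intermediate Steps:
Q = 17 (Q = -1 - 6*(-3) = -1 - 1*(-18) = -1 + 18 = 17)
R(I, M) = 6 (R(I, M) = 6 + 0 = 6)
S(t) = t
u = 68 (u = 4*17 = 68)
(u*q(0, R(4, -4)))**2 = (68*3)**2 = 204**2 = 41616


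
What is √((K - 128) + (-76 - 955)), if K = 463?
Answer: 2*I*√174 ≈ 26.382*I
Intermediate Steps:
√((K - 128) + (-76 - 955)) = √((463 - 128) + (-76 - 955)) = √(335 - 1031) = √(-696) = 2*I*√174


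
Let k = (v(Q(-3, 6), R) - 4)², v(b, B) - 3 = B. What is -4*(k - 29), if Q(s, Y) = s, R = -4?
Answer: 16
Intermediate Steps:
v(b, B) = 3 + B
k = 25 (k = ((3 - 4) - 4)² = (-1 - 4)² = (-5)² = 25)
-4*(k - 29) = -4*(25 - 29) = -4*(-4) = 16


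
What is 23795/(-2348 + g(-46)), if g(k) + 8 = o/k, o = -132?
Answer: -547285/54122 ≈ -10.112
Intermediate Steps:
g(k) = -8 - 132/k
23795/(-2348 + g(-46)) = 23795/(-2348 + (-8 - 132/(-46))) = 23795/(-2348 + (-8 - 132*(-1/46))) = 23795/(-2348 + (-8 + 66/23)) = 23795/(-2348 - 118/23) = 23795/(-54122/23) = 23795*(-23/54122) = -547285/54122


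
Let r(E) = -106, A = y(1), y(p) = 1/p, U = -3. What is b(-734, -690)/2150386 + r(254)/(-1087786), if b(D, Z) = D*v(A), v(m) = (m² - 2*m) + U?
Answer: 122202879/83541420907 ≈ 0.0014628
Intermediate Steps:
y(p) = 1/p
A = 1 (A = 1/1 = 1)
v(m) = -3 + m² - 2*m (v(m) = (m² - 2*m) - 3 = -3 + m² - 2*m)
b(D, Z) = -4*D (b(D, Z) = D*(-3 + 1² - 2*1) = D*(-3 + 1 - 2) = D*(-4) = -4*D)
b(-734, -690)/2150386 + r(254)/(-1087786) = -4*(-734)/2150386 - 106/(-1087786) = 2936*(1/2150386) - 106*(-1/1087786) = 1468/1075193 + 53/543893 = 122202879/83541420907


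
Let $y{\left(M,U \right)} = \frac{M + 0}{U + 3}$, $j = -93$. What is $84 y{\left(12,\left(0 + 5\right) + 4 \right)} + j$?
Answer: $-9$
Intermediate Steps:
$y{\left(M,U \right)} = \frac{M}{3 + U}$
$84 y{\left(12,\left(0 + 5\right) + 4 \right)} + j = 84 \frac{12}{3 + \left(\left(0 + 5\right) + 4\right)} - 93 = 84 \frac{12}{3 + \left(5 + 4\right)} - 93 = 84 \frac{12}{3 + 9} - 93 = 84 \cdot \frac{12}{12} - 93 = 84 \cdot 12 \cdot \frac{1}{12} - 93 = 84 \cdot 1 - 93 = 84 - 93 = -9$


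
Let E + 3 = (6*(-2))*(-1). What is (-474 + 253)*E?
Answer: -1989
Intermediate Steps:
E = 9 (E = -3 + (6*(-2))*(-1) = -3 - 12*(-1) = -3 + 12 = 9)
(-474 + 253)*E = (-474 + 253)*9 = -221*9 = -1989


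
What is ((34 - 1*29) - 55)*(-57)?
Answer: 2850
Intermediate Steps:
((34 - 1*29) - 55)*(-57) = ((34 - 29) - 55)*(-57) = (5 - 55)*(-57) = -50*(-57) = 2850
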